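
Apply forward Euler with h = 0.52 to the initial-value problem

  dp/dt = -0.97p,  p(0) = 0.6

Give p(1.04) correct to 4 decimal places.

Euler: p_{n+1} = p_n + h·f(t_n, p_n).
t=0.000000, p=0.600000: f=-0.582000 → p ← 0.600000 + 0.52·(-0.582000) = 0.297360
t=0.520000, p=0.297360: f=-0.288439 → p ← 0.297360 + 0.52·(-0.288439) = 0.147372
p(1.04) ≈ 0.1474

0.1474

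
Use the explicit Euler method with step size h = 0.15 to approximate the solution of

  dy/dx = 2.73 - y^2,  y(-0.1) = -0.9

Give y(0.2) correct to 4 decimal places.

-0.2587

Euler: y_{n+1} = y_n + h·f(x_n, y_n).
x=-0.100000, y=-0.900000: f=1.920000 → y ← -0.900000 + 0.15·1.920000 = -0.612000
x=0.050000, y=-0.612000: f=2.355456 → y ← -0.612000 + 0.15·2.355456 = -0.258682
y(0.2) ≈ -0.2587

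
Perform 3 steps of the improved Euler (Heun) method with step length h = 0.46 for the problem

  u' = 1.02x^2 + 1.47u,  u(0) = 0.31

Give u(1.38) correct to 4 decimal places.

Heun: k1 = f(x_n, u_n); k2 = f(x_n + h, u_n + h·k1); u_{n+1} = u_n + (h/2)·(k1 + k2).
x=0.000000, u=0.310000:
  k1 = f(0.000000, 0.310000) = 0.455700
  k2 = f(0.460000, 0.519622) = 0.979676
  u ← 0.310000 + (0.46/2)·(0.455700 + 0.979676) = 0.640137
x=0.460000, u=0.640137:
  k1 = f(0.460000, 0.640137) = 1.156833
  k2 = f(0.920000, 1.172280) = 2.586579
  u ← 0.640137 + (0.46/2)·(1.156833 + 2.586579) = 1.501121
x=0.920000, u=1.501121:
  k1 = f(0.920000, 1.501121) = 3.069976
  k2 = f(1.380000, 2.913310) = 6.225054
  u ← 1.501121 + (0.46/2)·(3.069976 + 6.225054) = 3.638978
u(1.38) ≈ 3.6390

3.6390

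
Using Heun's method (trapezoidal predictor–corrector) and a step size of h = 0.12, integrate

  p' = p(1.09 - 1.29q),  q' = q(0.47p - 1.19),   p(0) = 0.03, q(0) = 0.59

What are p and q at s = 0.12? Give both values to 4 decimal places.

0.0314, 0.5126

Heun on (p,q): k1 = f(s_n, state_n); k2 = f(s_n + h, state_n + h·k1); state_{n+1} = state_n + (h/2)·(k1 + k2).
0.000000: (0.030000, 0.590000)
  k1 = (0.009867, -0.693781)
  predictor → (0.031184, 0.506746)
  k2 = (0.013606, -0.595601)
  → (0.031408, 0.512637)
(p(0.12), q(0.12)) ≈ (0.0314, 0.5126)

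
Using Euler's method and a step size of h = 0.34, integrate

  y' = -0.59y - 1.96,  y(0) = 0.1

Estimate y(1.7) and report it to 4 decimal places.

-2.2049

Euler: y_{n+1} = y_n + h·f(x_n, y_n).
x=0.000000, y=0.100000: f=-2.019000 → y ← 0.100000 + 0.34·(-2.019000) = -0.586460
x=0.340000, y=-0.586460: f=-1.613989 → y ← -0.586460 + 0.34·(-1.613989) = -1.135216
x=0.680000, y=-1.135216: f=-1.290222 → y ← -1.135216 + 0.34·(-1.290222) = -1.573892
x=1.020000, y=-1.573892: f=-1.031404 → y ← -1.573892 + 0.34·(-1.031404) = -1.924569
x=1.360000, y=-1.924569: f=-0.824504 → y ← -1.924569 + 0.34·(-0.824504) = -2.204901
y(1.7) ≈ -2.2049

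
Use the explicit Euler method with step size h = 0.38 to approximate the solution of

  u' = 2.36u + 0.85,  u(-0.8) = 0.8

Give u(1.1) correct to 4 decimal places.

28.1257

Euler: u_{n+1} = u_n + h·f(x_n, u_n).
x=-0.800000, u=0.800000: f=2.738000 → u ← 0.800000 + 0.38·2.738000 = 1.840440
x=-0.420000, u=1.840440: f=5.193438 → u ← 1.840440 + 0.38·5.193438 = 3.813947
x=-0.040000, u=3.813947: f=9.850914 → u ← 3.813947 + 0.38·9.850914 = 7.557294
x=0.340000, u=7.557294: f=18.685214 → u ← 7.557294 + 0.38·18.685214 = 14.657675
x=0.720000, u=14.657675: f=35.442113 → u ← 14.657675 + 0.38·35.442113 = 28.125678
u(1.1) ≈ 28.1257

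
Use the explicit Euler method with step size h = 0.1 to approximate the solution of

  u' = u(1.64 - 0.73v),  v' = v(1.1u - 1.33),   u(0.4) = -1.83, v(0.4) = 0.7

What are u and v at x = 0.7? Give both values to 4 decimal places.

Euler on (u,v): u_{n+1} = u_n + h·u', v_{n+1} = v_n + h·v'.
0.400000: (-1.830000, 0.700000); f=(-2.066070, -2.340100) → (-2.036607, 0.465990)
0.500000: (-2.036607, 0.465990); f=(-2.647237, -1.663709) → (-2.301331, 0.299619)
0.600000: (-2.301331, 0.299619); f=(-3.270831, -1.156968) → (-2.628414, 0.183922)
(u(0.7), v(0.7)) ≈ (-2.6284, 0.1839)

-2.6284, 0.1839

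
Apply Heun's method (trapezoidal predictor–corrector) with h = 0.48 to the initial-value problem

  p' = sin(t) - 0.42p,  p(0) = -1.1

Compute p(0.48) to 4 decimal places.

Heun: k1 = f(t_n, p_n); k2 = f(t_n + h, p_n + h·k1); p_{n+1} = p_n + (h/2)·(k1 + k2).
t=0.000000, p=-1.100000:
  k1 = f(0.000000, -1.100000) = 0.462000
  k2 = f(0.480000, -0.878240) = 0.830640
  p ← -1.100000 + (0.48/2)·(0.462000 + 0.830640) = -0.789766
p(0.48) ≈ -0.7898

-0.7898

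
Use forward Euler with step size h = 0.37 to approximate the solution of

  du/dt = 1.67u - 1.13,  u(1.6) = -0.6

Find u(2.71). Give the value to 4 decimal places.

Euler: u_{n+1} = u_n + h·f(t_n, u_n).
t=1.600000, u=-0.600000: f=-2.132000 → u ← -0.600000 + 0.37·(-2.132000) = -1.388840
t=1.970000, u=-1.388840: f=-3.449363 → u ← -1.388840 + 0.37·(-3.449363) = -2.665104
t=2.340000, u=-2.665104: f=-5.580724 → u ← -2.665104 + 0.37·(-5.580724) = -4.729972
u(2.71) ≈ -4.7300

-4.7300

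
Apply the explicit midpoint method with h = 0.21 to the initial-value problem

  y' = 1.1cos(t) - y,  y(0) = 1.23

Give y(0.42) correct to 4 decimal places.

1.1739

Midpoint: k1 = f(t_n, y_n); k2 = f(t_n + h/2, y_n + (h/2)·k1); y_{n+1} = y_n + h·k2.
t=0.000000, y=1.230000:
  k1 = f(0.000000, 1.230000) = -0.130000
  k2 = f(0.105000, 1.216350) = -0.122408
  y ← 1.230000 + 0.21·(-0.122408) = 1.204294
t=0.210000, y=1.204294:
  k1 = f(0.210000, 1.204294) = -0.128460
  k2 = f(0.315000, 1.190806) = -0.144930
  y ← 1.204294 + 0.21·(-0.144930) = 1.173859
y(0.42) ≈ 1.1739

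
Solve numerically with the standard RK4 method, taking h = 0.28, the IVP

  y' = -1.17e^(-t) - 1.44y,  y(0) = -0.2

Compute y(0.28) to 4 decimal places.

RK4: k1 = f(t_n, y_n); k2 = f(t_n + h/2, y_n + (h/2)·k1); k3 = f(t_n + h/2, y_n + (h/2)·k2); k4 = f(t_n + h, y_n + h·k3); y_{n+1} = y_n + (h/6)·(k1 + 2k2 + 2k3 + k4).
t=0.000000, y=-0.200000:
  k1 = f(0.000000, -0.200000) = -0.882000
  k2 = f(0.140000, -0.323480) = -0.551338
  k3 = f(0.140000, -0.277187) = -0.617999
  k4 = f(0.280000, -0.373040) = -0.347090
  y ← -0.200000 + (0.28/6)·(k1 + 2k2 + 2k3 + k4) = -0.366496
y(0.28) ≈ -0.3665

-0.3665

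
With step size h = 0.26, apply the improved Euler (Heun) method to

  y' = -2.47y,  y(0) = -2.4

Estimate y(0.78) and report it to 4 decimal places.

-0.4306

Heun: k1 = f(s_n, y_n); k2 = f(s_n + h, y_n + h·k1); y_{n+1} = y_n + (h/2)·(k1 + k2).
s=0.000000, y=-2.400000:
  k1 = f(0.000000, -2.400000) = 5.928000
  k2 = f(0.260000, -0.858720) = 2.121038
  y ← -2.400000 + (0.26/2)·(5.928000 + 2.121038) = -1.353625
s=0.260000, y=-1.353625:
  k1 = f(0.260000, -1.353625) = 3.343454
  k2 = f(0.520000, -0.484327) = 1.196288
  y ← -1.353625 + (0.26/2)·(3.343454 + 1.196288) = -0.763459
s=0.520000, y=-0.763459:
  k1 = f(0.520000, -0.763459) = 1.885743
  k2 = f(0.780000, -0.273165) = 0.674719
  y ← -0.763459 + (0.26/2)·(1.885743 + 0.674719) = -0.430599
y(0.78) ≈ -0.4306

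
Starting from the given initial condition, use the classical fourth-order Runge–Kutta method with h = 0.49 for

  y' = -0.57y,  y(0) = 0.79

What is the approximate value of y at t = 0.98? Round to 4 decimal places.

0.4519

RK4: k1 = f(t_n, y_n); k2 = f(t_n + h/2, y_n + (h/2)·k1); k3 = f(t_n + h/2, y_n + (h/2)·k2); k4 = f(t_n + h, y_n + h·k3); y_{n+1} = y_n + (h/6)·(k1 + 2k2 + 2k3 + k4).
t=0.000000, y=0.790000:
  k1 = f(0.000000, 0.790000) = -0.450300
  k2 = f(0.245000, 0.679677) = -0.387416
  k3 = f(0.245000, 0.695083) = -0.396197
  k4 = f(0.490000, 0.595863) = -0.339642
  y ← 0.790000 + (0.49/6)·(k1 + 2k2 + 2k3 + k4) = 0.597498
t=0.490000, y=0.597498:
  k1 = f(0.490000, 0.597498) = -0.340574
  k2 = f(0.735000, 0.514057) = -0.293013
  k3 = f(0.735000, 0.525710) = -0.299655
  k4 = f(0.980000, 0.450667) = -0.256880
  y ← 0.597498 + (0.49/6)·(k1 + 2k2 + 2k3 + k4) = 0.451904
y(0.98) ≈ 0.4519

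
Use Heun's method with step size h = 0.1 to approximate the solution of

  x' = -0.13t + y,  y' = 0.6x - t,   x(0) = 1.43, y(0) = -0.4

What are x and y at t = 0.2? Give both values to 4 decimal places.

1.3633, -0.2528

Heun on (x,y): k1 = f(t_n, state_n); k2 = f(t_n + h, state_n + h·k1); state_{n+1} = state_n + (h/2)·(k1 + k2).
0.000000: (1.430000, -0.400000)
  k1 = (-0.400000, 0.858000)
  predictor → (1.390000, -0.314200)
  k2 = (-0.327200, 0.734000)
  → (1.393640, -0.320400)
0.100000: (1.393640, -0.320400)
  k1 = (-0.333400, 0.736184)
  predictor → (1.360300, -0.246782)
  k2 = (-0.272782, 0.616180)
  → (1.363331, -0.252782)
(x(0.2), y(0.2)) ≈ (1.3633, -0.2528)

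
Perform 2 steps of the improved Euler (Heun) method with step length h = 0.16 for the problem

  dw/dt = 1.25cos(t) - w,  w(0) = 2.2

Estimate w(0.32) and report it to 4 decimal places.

1.9337

Heun: k1 = f(t_n, w_n); k2 = f(t_n + h, w_n + h·k1); w_{n+1} = w_n + (h/2)·(k1 + k2).
t=0.000000, w=2.200000:
  k1 = f(0.000000, 2.200000) = -0.950000
  k2 = f(0.160000, 2.048000) = -0.813966
  w ← 2.200000 + (0.16/2)·(-0.950000 + (-0.813966)) = 2.058883
t=0.160000, w=2.058883:
  k1 = f(0.160000, 2.058883) = -0.824849
  k2 = f(0.320000, 1.926907) = -0.740363
  w ← 2.058883 + (0.16/2)·(-0.824849 + (-0.740363)) = 1.933666
w(0.32) ≈ 1.9337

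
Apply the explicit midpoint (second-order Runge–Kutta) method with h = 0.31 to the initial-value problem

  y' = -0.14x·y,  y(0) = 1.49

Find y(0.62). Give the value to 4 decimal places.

Midpoint: k1 = f(x_n, y_n); k2 = f(x_n + h/2, y_n + (h/2)·k1); y_{n+1} = y_n + h·k2.
x=0.000000, y=1.490000:
  k1 = f(0.000000, 1.490000) = 0.000000
  k2 = f(0.155000, 1.490000) = -0.032333
  y ← 1.490000 + 0.31·(-0.032333) = 1.479977
x=0.310000, y=1.479977:
  k1 = f(0.310000, 1.479977) = -0.064231
  k2 = f(0.465000, 1.470021) = -0.095698
  y ← 1.479977 + 0.31·(-0.095698) = 1.450310
y(0.62) ≈ 1.4503

1.4503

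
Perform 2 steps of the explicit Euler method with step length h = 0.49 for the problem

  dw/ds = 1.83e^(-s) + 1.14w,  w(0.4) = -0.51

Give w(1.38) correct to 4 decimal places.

0.0662

Euler: w_{n+1} = w_n + h·f(s_n, w_n).
s=0.400000, w=-0.510000: f=0.645286 → w ← -0.510000 + 0.49·0.645286 = -0.193810
s=0.890000, w=-0.193810: f=0.530557 → w ← -0.193810 + 0.49·0.530557 = 0.066163
w(1.38) ≈ 0.0662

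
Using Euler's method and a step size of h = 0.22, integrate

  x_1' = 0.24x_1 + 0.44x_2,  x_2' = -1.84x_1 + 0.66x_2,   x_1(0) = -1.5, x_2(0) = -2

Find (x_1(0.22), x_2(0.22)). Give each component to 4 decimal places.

-1.7728, -1.6832

Euler on (x_1,x_2): x_1_{n+1} = x_1_n + h·x_1', x_2_{n+1} = x_2_n + h·x_2'.
0.000000: (-1.500000, -2.000000); f=(-1.240000, 1.440000) → (-1.772800, -1.683200)
(x_1(0.22), x_2(0.22)) ≈ (-1.7728, -1.6832)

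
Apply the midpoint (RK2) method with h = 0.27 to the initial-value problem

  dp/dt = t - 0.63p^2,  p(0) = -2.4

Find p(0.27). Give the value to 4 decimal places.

Midpoint: k1 = f(t_n, p_n); k2 = f(t_n + h/2, p_n + (h/2)·k1); p_{n+1} = p_n + h·k2.
t=0.000000, p=-2.400000:
  k1 = f(0.000000, -2.400000) = -3.628800
  k2 = f(0.135000, -2.889888) = -5.126415
  p ← -2.400000 + 0.27·(-5.126415) = -3.784132
p(0.27) ≈ -3.7841

-3.7841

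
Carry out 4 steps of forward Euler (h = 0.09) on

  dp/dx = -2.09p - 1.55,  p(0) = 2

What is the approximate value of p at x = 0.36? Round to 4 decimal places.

0.4497

Euler: p_{n+1} = p_n + h·f(x_n, p_n).
x=0.000000, p=2.000000: f=-5.730000 → p ← 2.000000 + 0.09·(-5.730000) = 1.484300
x=0.090000, p=1.484300: f=-4.652187 → p ← 1.484300 + 0.09·(-4.652187) = 1.065603
x=0.180000, p=1.065603: f=-3.777111 → p ← 1.065603 + 0.09·(-3.777111) = 0.725663
x=0.270000, p=0.725663: f=-3.066636 → p ← 0.725663 + 0.09·(-3.066636) = 0.449666
p(0.36) ≈ 0.4497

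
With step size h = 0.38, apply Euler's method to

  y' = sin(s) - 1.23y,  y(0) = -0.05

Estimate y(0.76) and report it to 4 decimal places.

0.1268

Euler: y_{n+1} = y_n + h·f(s_n, y_n).
s=0.000000, y=-0.050000: f=0.061500 → y ← -0.050000 + 0.38·0.061500 = -0.026630
s=0.380000, y=-0.026630: f=0.403675 → y ← -0.026630 + 0.38·0.403675 = 0.126767
y(0.76) ≈ 0.1268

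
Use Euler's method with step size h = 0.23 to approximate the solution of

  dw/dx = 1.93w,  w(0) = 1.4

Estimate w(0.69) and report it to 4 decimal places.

Euler: w_{n+1} = w_n + h·f(x_n, w_n).
x=0.000000, w=1.400000: f=2.702000 → w ← 1.400000 + 0.23·2.702000 = 2.021460
x=0.230000, w=2.021460: f=3.901418 → w ← 2.021460 + 0.23·3.901418 = 2.918786
x=0.460000, w=2.918786: f=5.633257 → w ← 2.918786 + 0.23·5.633257 = 4.214435
w(0.69) ≈ 4.2144

4.2144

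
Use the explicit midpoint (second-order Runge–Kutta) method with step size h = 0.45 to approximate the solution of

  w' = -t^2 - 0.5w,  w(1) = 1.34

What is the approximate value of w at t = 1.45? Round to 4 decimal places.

Midpoint: k1 = f(t_n, w_n); k2 = f(t_n + h/2, w_n + (h/2)·k1); w_{n+1} = w_n + h·k2.
t=1.000000, w=1.340000:
  k1 = f(1.000000, 1.340000) = -1.670000
  k2 = f(1.225000, 0.964250) = -1.982750
  w ← 1.340000 + 0.45·(-1.982750) = 0.447762
w(1.45) ≈ 0.4478

0.4478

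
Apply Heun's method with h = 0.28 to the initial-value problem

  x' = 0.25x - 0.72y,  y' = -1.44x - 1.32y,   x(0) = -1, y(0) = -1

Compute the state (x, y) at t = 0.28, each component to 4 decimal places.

Heun on (x,y): k1 = f(t_n, state_n); k2 = f(t_n + h, state_n + h·k1); state_{n+1} = state_n + (h/2)·(k1 + k2).
0.000000: (-1.000000, -1.000000)
  k1 = (0.470000, 2.760000)
  predictor → (-0.868400, -0.227200)
  k2 = (-0.053516, 1.550400)
  → (-0.941692, -0.396544)
(x(0.28), y(0.28)) ≈ (-0.9417, -0.3965)

-0.9417, -0.3965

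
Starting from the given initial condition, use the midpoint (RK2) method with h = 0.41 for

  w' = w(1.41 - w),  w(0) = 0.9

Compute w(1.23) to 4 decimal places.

Midpoint: k1 = f(s_n, w_n); k2 = f(s_n + h/2, w_n + (h/2)·k1); w_{n+1} = w_n + h·k2.
s=0.000000, w=0.900000:
  k1 = f(0.000000, 0.900000) = 0.459000
  k2 = f(0.205000, 0.994095) = 0.413449
  w ← 0.900000 + 0.41·0.413449 = 1.069514
s=0.410000, w=1.069514:
  k1 = f(0.410000, 1.069514) = 0.364154
  k2 = f(0.615000, 1.144166) = 0.304158
  w ← 1.069514 + 0.41·0.304158 = 1.194219
s=0.820000, w=1.194219:
  k1 = f(0.820000, 1.194219) = 0.257690
  k2 = f(1.025000, 1.247045) = 0.203212
  w ← 1.194219 + 0.41·0.203212 = 1.277536
w(1.23) ≈ 1.2775

1.2775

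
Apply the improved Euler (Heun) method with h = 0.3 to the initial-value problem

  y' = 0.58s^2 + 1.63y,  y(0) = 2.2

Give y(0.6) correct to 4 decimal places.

5.7480

Heun: k1 = f(s_n, y_n); k2 = f(s_n + h, y_n + h·k1); y_{n+1} = y_n + (h/2)·(k1 + k2).
s=0.000000, y=2.200000:
  k1 = f(0.000000, 2.200000) = 3.586000
  k2 = f(0.300000, 3.275800) = 5.391754
  y ← 2.200000 + (0.3/2)·(3.586000 + 5.391754) = 3.546663
s=0.300000, y=3.546663:
  k1 = f(0.300000, 3.546663) = 5.833261
  k2 = f(0.600000, 5.296641) = 8.842325
  y ← 3.546663 + (0.3/2)·(5.833261 + 8.842325) = 5.748001
y(0.6) ≈ 5.7480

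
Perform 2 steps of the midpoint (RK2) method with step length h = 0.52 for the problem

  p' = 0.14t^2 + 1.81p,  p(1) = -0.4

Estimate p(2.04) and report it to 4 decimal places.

Midpoint: k1 = f(t_n, p_n); k2 = f(t_n + h/2, p_n + (h/2)·k1); p_{n+1} = p_n + h·k2.
t=1.000000, p=-0.400000:
  k1 = f(1.000000, -0.400000) = -0.584000
  k2 = f(1.260000, -0.551840) = -0.776566
  p ← -0.400000 + 0.52·(-0.776566) = -0.803815
t=1.520000, p=-0.803815:
  k1 = f(1.520000, -0.803815) = -1.131448
  k2 = f(1.780000, -1.097991) = -1.543788
  p ← -0.803815 + 0.52·(-1.543788) = -1.606584
p(2.04) ≈ -1.6066

-1.6066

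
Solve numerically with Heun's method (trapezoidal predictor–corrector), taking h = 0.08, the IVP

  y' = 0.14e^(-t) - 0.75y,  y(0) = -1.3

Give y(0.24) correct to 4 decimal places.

Heun: k1 = f(t_n, y_n); k2 = f(t_n + h, y_n + h·k1); y_{n+1} = y_n + (h/2)·(k1 + k2).
t=0.000000, y=-1.300000:
  k1 = f(0.000000, -1.300000) = 1.115000
  k2 = f(0.080000, -1.210800) = 1.037336
  y ← -1.300000 + (0.08/2)·(1.115000 + 1.037336) = -1.213907
t=0.080000, y=-1.213907:
  k1 = f(0.080000, -1.213907) = 1.039666
  k2 = f(0.160000, -1.130733) = 0.967350
  y ← -1.213907 + (0.08/2)·(1.039666 + 0.967350) = -1.133626
t=0.160000, y=-1.133626:
  k1 = f(0.160000, -1.133626) = 0.969520
  k2 = f(0.240000, -1.056064) = 0.902176
  y ← -1.133626 + (0.08/2)·(0.969520 + 0.902176) = -1.058758
y(0.24) ≈ -1.0588

-1.0588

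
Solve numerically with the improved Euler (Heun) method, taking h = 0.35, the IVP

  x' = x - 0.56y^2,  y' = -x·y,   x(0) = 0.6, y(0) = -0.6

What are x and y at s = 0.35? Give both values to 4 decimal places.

Heun on (x,y): k1 = f(s_n, state_n); k2 = f(s_n + h, state_n + h·k1); state_{n+1} = state_n + (h/2)·(k1 + k2).
0.000000: (0.600000, -0.600000)
  k1 = (0.398400, 0.360000)
  predictor → (0.739440, -0.474000)
  k2 = (0.613621, 0.350495)
  → (0.777104, -0.475663)
(x(0.35), y(0.35)) ≈ (0.7771, -0.4757)

0.7771, -0.4757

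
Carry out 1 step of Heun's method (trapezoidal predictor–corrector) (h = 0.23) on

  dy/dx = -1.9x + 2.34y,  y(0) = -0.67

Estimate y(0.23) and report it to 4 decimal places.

Heun: k1 = f(x_n, y_n); k2 = f(x_n + h, y_n + h·k1); y_{n+1} = y_n + (h/2)·(k1 + k2).
x=0.000000, y=-0.670000:
  k1 = f(0.000000, -0.670000) = -1.567800
  k2 = f(0.230000, -1.030594) = -2.848590
  y ← -0.670000 + (0.23/2)·(-1.567800 + (-2.848590)) = -1.177885
y(0.23) ≈ -1.1779

-1.1779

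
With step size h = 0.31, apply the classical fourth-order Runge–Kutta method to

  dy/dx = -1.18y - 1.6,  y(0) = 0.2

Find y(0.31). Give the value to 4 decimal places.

-0.2766

RK4: k1 = f(x_n, y_n); k2 = f(x_n + h/2, y_n + (h/2)·k1); k3 = f(x_n + h/2, y_n + (h/2)·k2); k4 = f(x_n + h, y_n + h·k3); y_{n+1} = y_n + (h/6)·(k1 + 2k2 + 2k3 + k4).
x=0.000000, y=0.200000:
  k1 = f(0.000000, 0.200000) = -1.836000
  k2 = f(0.155000, -0.084580) = -1.500196
  k3 = f(0.155000, -0.032530) = -1.561614
  k4 = f(0.310000, -0.284100) = -1.264762
  y ← 0.200000 + (0.31/6)·(k1 + 2k2 + 2k3 + k4) = -0.276593
y(0.31) ≈ -0.2766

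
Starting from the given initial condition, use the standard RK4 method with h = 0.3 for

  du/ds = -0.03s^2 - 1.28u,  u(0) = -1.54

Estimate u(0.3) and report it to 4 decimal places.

-1.0493

RK4: k1 = f(s_n, u_n); k2 = f(s_n + h/2, u_n + (h/2)·k1); k3 = f(s_n + h/2, u_n + (h/2)·k2); k4 = f(s_n + h, u_n + h·k3); u_{n+1} = u_n + (h/6)·(k1 + 2k2 + 2k3 + k4).
s=0.000000, u=-1.540000:
  k1 = f(0.000000, -1.540000) = 1.971200
  k2 = f(0.150000, -1.244320) = 1.592055
  k3 = f(0.150000, -1.301192) = 1.664851
  k4 = f(0.300000, -1.040545) = 1.329197
  u ← -1.540000 + (0.3/6)·(k1 + 2k2 + 2k3 + k4) = -1.049290
u(0.3) ≈ -1.0493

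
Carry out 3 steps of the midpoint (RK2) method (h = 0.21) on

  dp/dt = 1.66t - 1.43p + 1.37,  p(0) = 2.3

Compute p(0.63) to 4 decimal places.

1.7674

Midpoint: k1 = f(t_n, p_n); k2 = f(t_n + h/2, p_n + (h/2)·k1); p_{n+1} = p_n + h·k2.
t=0.000000, p=2.300000:
  k1 = f(0.000000, 2.300000) = -1.919000
  k2 = f(0.105000, 2.098505) = -1.456562
  p ← 2.300000 + 0.21·(-1.456562) = 1.994122
t=0.210000, p=1.994122:
  k1 = f(0.210000, 1.994122) = -1.132994
  k2 = f(0.315000, 1.875158) = -0.788575
  p ← 1.994122 + 0.21·(-0.788575) = 1.828521
t=0.420000, p=1.828521:
  k1 = f(0.420000, 1.828521) = -0.547585
  k2 = f(0.525000, 1.771025) = -0.291065
  p ← 1.828521 + 0.21·(-0.291065) = 1.767397
p(0.63) ≈ 1.7674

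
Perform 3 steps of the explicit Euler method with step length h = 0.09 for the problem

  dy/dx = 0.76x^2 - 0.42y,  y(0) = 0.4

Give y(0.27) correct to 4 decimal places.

Euler: y_{n+1} = y_n + h·f(x_n, y_n).
x=0.000000, y=0.400000: f=-0.168000 → y ← 0.400000 + 0.09·(-0.168000) = 0.384880
x=0.090000, y=0.384880: f=-0.155494 → y ← 0.384880 + 0.09·(-0.155494) = 0.370886
x=0.180000, y=0.370886: f=-0.131148 → y ← 0.370886 + 0.09·(-0.131148) = 0.359082
y(0.27) ≈ 0.3591

0.3591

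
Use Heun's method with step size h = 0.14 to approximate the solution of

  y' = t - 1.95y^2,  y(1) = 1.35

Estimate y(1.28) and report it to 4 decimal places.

Heun: k1 = f(t_n, y_n); k2 = f(t_n + h, y_n + h·k1); y_{n+1} = y_n + (h/2)·(k1 + k2).
t=1.000000, y=1.350000:
  k1 = f(1.000000, 1.350000) = -2.553875
  k2 = f(1.140000, 0.992457) = -0.780695
  y ← 1.350000 + (0.14/2)·(-2.553875 + (-0.780695)) = 1.116580
t=1.140000, y=1.116580:
  k1 = f(1.140000, 1.116580) = -1.291165
  k2 = f(1.280000, 0.935817) = -0.427719
  y ← 1.116580 + (0.14/2)·(-1.291165 + (-0.427719)) = 0.996258
y(1.28) ≈ 0.9963

0.9963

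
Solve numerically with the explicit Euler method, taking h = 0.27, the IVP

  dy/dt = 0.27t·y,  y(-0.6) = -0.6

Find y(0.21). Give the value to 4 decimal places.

Euler: y_{n+1} = y_n + h·f(t_n, y_n).
t=-0.600000, y=-0.600000: f=0.097200 → y ← -0.600000 + 0.27·0.097200 = -0.573756
t=-0.330000, y=-0.573756: f=0.051122 → y ← -0.573756 + 0.27·0.051122 = -0.559953
t=-0.060000, y=-0.559953: f=0.009071 → y ← -0.559953 + 0.27·0.009071 = -0.557504
y(0.21) ≈ -0.5575

-0.5575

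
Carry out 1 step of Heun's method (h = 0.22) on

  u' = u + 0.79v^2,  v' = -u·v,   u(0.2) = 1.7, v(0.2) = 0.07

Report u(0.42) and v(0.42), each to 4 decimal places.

2.1158, 0.0469

Heun on (u,v): k1 = f(s_n, state_n); k2 = f(s_n + h, state_n + h·k1); state_{n+1} = state_n + (h/2)·(k1 + k2).
0.200000: (1.700000, 0.070000)
  k1 = (1.703871, -0.119000)
  predictor → (2.074852, 0.043820)
  k2 = (2.076369, -0.090920)
  → (2.115826, 0.046909)
(u(0.42), v(0.42)) ≈ (2.1158, 0.0469)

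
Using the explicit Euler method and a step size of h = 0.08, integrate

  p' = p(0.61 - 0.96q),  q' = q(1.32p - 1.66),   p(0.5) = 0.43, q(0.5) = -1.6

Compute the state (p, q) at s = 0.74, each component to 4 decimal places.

0.6738, -1.2485

Euler on (p,q): p_{n+1} = p_n + h·p', q_{n+1} = q_n + h·q'.
0.500000: (0.430000, -1.600000); f=(0.922780, 1.747840) → (0.503822, -1.460173)
0.580000: (0.503822, -1.460173); f=(1.013573, 1.452805) → (0.584908, -1.343948)
0.660000: (0.584908, -1.343948); f=(1.111437, 1.193320) → (0.673823, -1.248483)
(p(0.74), q(0.74)) ≈ (0.6738, -1.2485)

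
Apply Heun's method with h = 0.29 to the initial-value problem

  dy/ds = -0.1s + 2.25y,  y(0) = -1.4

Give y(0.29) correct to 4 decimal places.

-2.6157

Heun: k1 = f(s_n, y_n); k2 = f(s_n + h, y_n + h·k1); y_{n+1} = y_n + (h/2)·(k1 + k2).
s=0.000000, y=-1.400000:
  k1 = f(0.000000, -1.400000) = -3.150000
  k2 = f(0.290000, -2.313500) = -5.234375
  y ← -1.400000 + (0.29/2)·(-3.150000 + (-5.234375)) = -2.615734
y(0.29) ≈ -2.6157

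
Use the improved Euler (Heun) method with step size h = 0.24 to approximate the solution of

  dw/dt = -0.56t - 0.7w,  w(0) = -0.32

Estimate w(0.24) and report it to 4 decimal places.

-0.2869

Heun: k1 = f(t_n, w_n); k2 = f(t_n + h, w_n + h·k1); w_{n+1} = w_n + (h/2)·(k1 + k2).
t=0.000000, w=-0.320000:
  k1 = f(0.000000, -0.320000) = 0.224000
  k2 = f(0.240000, -0.266240) = 0.051968
  w ← -0.320000 + (0.24/2)·(0.224000 + 0.051968) = -0.286884
w(0.24) ≈ -0.2869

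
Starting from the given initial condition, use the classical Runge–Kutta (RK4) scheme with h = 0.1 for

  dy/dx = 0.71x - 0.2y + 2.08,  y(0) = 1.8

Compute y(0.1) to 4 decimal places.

1.9738

RK4: k1 = f(x_n, y_n); k2 = f(x_n + h/2, y_n + (h/2)·k1); k3 = f(x_n + h/2, y_n + (h/2)·k2); k4 = f(x_n + h, y_n + h·k3); y_{n+1} = y_n + (h/6)·(k1 + 2k2 + 2k3 + k4).
x=0.000000, y=1.800000:
  k1 = f(0.000000, 1.800000) = 1.720000
  k2 = f(0.050000, 1.886000) = 1.738300
  k3 = f(0.050000, 1.886915) = 1.738117
  k4 = f(0.100000, 1.973812) = 1.756238
  y ← 1.800000 + (0.1/6)·(k1 + 2k2 + 2k3 + k4) = 1.973818
y(0.1) ≈ 1.9738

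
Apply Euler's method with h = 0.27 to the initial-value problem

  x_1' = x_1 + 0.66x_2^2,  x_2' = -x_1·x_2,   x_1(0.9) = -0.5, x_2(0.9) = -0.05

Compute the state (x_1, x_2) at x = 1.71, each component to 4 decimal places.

Euler on (x_1,x_2): x_1_{n+1} = x_1_n + h·x_1', x_2_{n+1} = x_2_n + h·x_2'.
0.900000: (-0.500000, -0.050000); f=(-0.498350, -0.025000) → (-0.634555, -0.056750)
1.170000: (-0.634555, -0.056750); f=(-0.632429, -0.036011) → (-0.805310, -0.066473)
1.440000: (-0.805310, -0.066473); f=(-0.802394, -0.053531) → (-1.021957, -0.080926)
(x_1(1.71), x_2(1.71)) ≈ (-1.0220, -0.0809)

-1.0220, -0.0809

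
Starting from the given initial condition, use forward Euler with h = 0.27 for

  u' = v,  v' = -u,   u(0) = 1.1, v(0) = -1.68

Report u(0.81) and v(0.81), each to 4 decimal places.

-0.4683, -2.1819

Euler on (u,v): u_{n+1} = u_n + h·u', v_{n+1} = v_n + h·v'.
0.000000: (1.100000, -1.680000); f=(-1.680000, -1.100000) → (0.646400, -1.977000)
0.270000: (0.646400, -1.977000); f=(-1.977000, -0.646400) → (0.112610, -2.151528)
0.540000: (0.112610, -2.151528); f=(-2.151528, -0.112610) → (-0.468303, -2.181933)
(u(0.81), v(0.81)) ≈ (-0.4683, -2.1819)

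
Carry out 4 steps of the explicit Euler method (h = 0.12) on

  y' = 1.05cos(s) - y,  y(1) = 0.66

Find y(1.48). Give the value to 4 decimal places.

0.5471

Euler: y_{n+1} = y_n + h·f(s_n, y_n).
s=1.000000, y=0.660000: f=-0.092683 → y ← 0.660000 + 0.12·(-0.092683) = 0.648878
s=1.120000, y=0.648878: f=-0.191412 → y ← 0.648878 + 0.12·(-0.191412) = 0.625909
s=1.240000, y=0.625909: f=-0.284873 → y ← 0.625909 + 0.12·(-0.284873) = 0.591724
s=1.360000, y=0.591724: f=-0.372023 → y ← 0.591724 + 0.12·(-0.372023) = 0.547081
y(1.48) ≈ 0.5471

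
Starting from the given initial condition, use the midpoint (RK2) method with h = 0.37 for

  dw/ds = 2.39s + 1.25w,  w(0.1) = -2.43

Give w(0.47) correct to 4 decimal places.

-3.5413

Midpoint: k1 = f(s_n, w_n); k2 = f(s_n + h/2, w_n + (h/2)·k1); w_{n+1} = w_n + h·k2.
s=0.100000, w=-2.430000:
  k1 = f(0.100000, -2.430000) = -2.798500
  k2 = f(0.285000, -2.947723) = -3.003503
  w ← -2.430000 + 0.37·(-3.003503) = -3.541296
w(0.47) ≈ -3.5413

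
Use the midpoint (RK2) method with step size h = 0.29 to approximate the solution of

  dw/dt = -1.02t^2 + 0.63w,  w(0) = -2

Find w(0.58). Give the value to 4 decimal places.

-2.9428

Midpoint: k1 = f(t_n, w_n); k2 = f(t_n + h/2, w_n + (h/2)·k1); w_{n+1} = w_n + h·k2.
t=0.000000, w=-2.000000:
  k1 = f(0.000000, -2.000000) = -1.260000
  k2 = f(0.145000, -2.182700) = -1.396547
  w ← -2.000000 + 0.29·(-1.396547) = -2.404998
t=0.290000, w=-2.404998:
  k1 = f(0.290000, -2.404998) = -1.600931
  k2 = f(0.435000, -2.637133) = -1.854404
  w ← -2.404998 + 0.29·(-1.854404) = -2.942776
w(0.58) ≈ -2.9428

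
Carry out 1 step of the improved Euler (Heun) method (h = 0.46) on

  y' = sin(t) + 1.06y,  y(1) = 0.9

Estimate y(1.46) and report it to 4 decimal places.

Heun: k1 = f(t_n, y_n); k2 = f(t_n + h, y_n + h·k1); y_{n+1} = y_n + (h/2)·(k1 + k2).
t=1.000000, y=0.900000:
  k1 = f(1.000000, 0.900000) = 1.795471
  k2 = f(1.460000, 1.725917) = 2.823340
  y ← 0.900000 + (0.46/2)·(1.795471 + 2.823340) = 1.962327
y(1.46) ≈ 1.9623

1.9623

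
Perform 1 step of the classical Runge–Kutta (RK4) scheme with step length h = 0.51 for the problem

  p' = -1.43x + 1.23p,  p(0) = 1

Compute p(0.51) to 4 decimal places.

RK4: k1 = f(x_n, p_n); k2 = f(x_n + h/2, p_n + (h/2)·k1); k3 = f(x_n + h/2, p_n + (h/2)·k2); k4 = f(x_n + h, p_n + h·k3); p_{n+1} = p_n + (h/6)·(k1 + 2k2 + 2k3 + k4).
x=0.000000, p=1.000000:
  k1 = f(0.000000, 1.000000) = 1.230000
  k2 = f(0.255000, 1.313650) = 1.251140
  k3 = f(0.255000, 1.319041) = 1.257770
  k4 = f(0.510000, 1.641463) = 1.289699
  p ← 1.000000 + (0.51/6)·(k1 + 2k2 + 2k3 + k4) = 1.640689
p(0.51) ≈ 1.6407

1.6407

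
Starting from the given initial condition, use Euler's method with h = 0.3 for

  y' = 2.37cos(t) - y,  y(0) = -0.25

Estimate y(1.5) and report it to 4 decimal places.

Euler: y_{n+1} = y_n + h·f(t_n, y_n).
t=0.000000, y=-0.250000: f=2.620000 → y ← -0.250000 + 0.3·2.620000 = 0.536000
t=0.300000, y=0.536000: f=1.728147 → y ← 0.536000 + 0.3·1.728147 = 1.054444
t=0.600000, y=1.054444: f=0.901601 → y ← 1.054444 + 0.3·0.901601 = 1.324925
t=0.900000, y=1.324925: f=0.148291 → y ← 1.324925 + 0.3·0.148291 = 1.369412
t=1.200000, y=1.369412: f=-0.510624 → y ← 1.369412 + 0.3·(-0.510624) = 1.216225
y(1.5) ≈ 1.2162

1.2162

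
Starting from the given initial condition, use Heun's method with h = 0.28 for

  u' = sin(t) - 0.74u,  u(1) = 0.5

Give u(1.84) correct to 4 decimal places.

0.8673

Heun: k1 = f(t_n, u_n); k2 = f(t_n + h, u_n + h·k1); u_{n+1} = u_n + (h/2)·(k1 + k2).
t=1.000000, u=0.500000:
  k1 = f(1.000000, 0.500000) = 0.471471
  k2 = f(1.280000, 0.632012) = 0.490327
  u ← 0.500000 + (0.28/2)·(0.471471 + 0.490327) = 0.634652
t=1.280000, u=0.634652:
  k1 = f(1.280000, 0.634652) = 0.488374
  k2 = f(1.560000, 0.771396) = 0.429108
  u ← 0.634652 + (0.28/2)·(0.488374 + 0.429108) = 0.763099
t=1.560000, u=0.763099:
  k1 = f(1.560000, 0.763099) = 0.435248
  k2 = f(1.840000, 0.884969) = 0.309106
  u ← 0.763099 + (0.28/2)·(0.435248 + 0.309106) = 0.867309
u(1.84) ≈ 0.8673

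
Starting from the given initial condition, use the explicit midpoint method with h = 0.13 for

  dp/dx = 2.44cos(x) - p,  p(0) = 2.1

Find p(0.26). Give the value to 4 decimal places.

2.1712

Midpoint: k1 = f(x_n, p_n); k2 = f(x_n + h/2, p_n + (h/2)·k1); p_{n+1} = p_n + h·k2.
x=0.000000, p=2.100000:
  k1 = f(0.000000, 2.100000) = 0.340000
  k2 = f(0.065000, 2.122100) = 0.312747
  p ← 2.100000 + 0.13·0.312747 = 2.140657
x=0.130000, p=2.140657:
  k1 = f(0.130000, 2.140657) = 0.278754
  k2 = f(0.195000, 2.158776) = 0.234980
  p ← 2.140657 + 0.13·0.234980 = 2.171205
p(0.26) ≈ 2.1712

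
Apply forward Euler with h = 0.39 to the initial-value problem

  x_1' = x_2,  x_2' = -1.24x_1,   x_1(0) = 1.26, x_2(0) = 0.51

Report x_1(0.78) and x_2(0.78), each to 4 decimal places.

Euler on (x_1,x_2): x_1_{n+1} = x_1_n + h·x_1', x_2_{n+1} = x_2_n + h·x_2'.
0.000000: (1.260000, 0.510000); f=(0.510000, -1.562400) → (1.458900, -0.099336)
0.390000: (1.458900, -0.099336); f=(-0.099336, -1.809036) → (1.420159, -0.804860)
(x_1(0.78), x_2(0.78)) ≈ (1.4202, -0.8049)

1.4202, -0.8049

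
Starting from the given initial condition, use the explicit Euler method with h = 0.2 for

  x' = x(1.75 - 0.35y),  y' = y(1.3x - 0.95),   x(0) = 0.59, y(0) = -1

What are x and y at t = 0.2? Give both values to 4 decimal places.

0.8378, -0.9634

Euler on (x,y): x_{n+1} = x_n + h·x', y_{n+1} = y_n + h·y'.
0.000000: (0.590000, -1.000000); f=(1.239000, 0.183000) → (0.837800, -0.963400)
(x(0.2), y(0.2)) ≈ (0.8378, -0.9634)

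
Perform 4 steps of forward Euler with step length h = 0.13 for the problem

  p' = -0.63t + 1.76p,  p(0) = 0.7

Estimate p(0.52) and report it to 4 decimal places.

1.5218

Euler: p_{n+1} = p_n + h·f(t_n, p_n).
t=0.000000, p=0.700000: f=1.232000 → p ← 0.700000 + 0.13·1.232000 = 0.860160
t=0.130000, p=0.860160: f=1.431982 → p ← 0.860160 + 0.13·1.431982 = 1.046318
t=0.260000, p=1.046318: f=1.677719 → p ← 1.046318 + 0.13·1.677719 = 1.264421
t=0.390000, p=1.264421: f=1.979681 → p ← 1.264421 + 0.13·1.979681 = 1.521780
p(0.52) ≈ 1.5218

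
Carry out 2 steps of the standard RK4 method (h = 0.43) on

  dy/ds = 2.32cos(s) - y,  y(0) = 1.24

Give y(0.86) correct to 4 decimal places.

1.6694

RK4: k1 = f(s_n, y_n); k2 = f(s_n + h/2, y_n + (h/2)·k1); k3 = f(s_n + h/2, y_n + (h/2)·k2); k4 = f(s_n + h, y_n + h·k3); y_{n+1} = y_n + (h/6)·(k1 + 2k2 + 2k3 + k4).
s=0.000000, y=1.240000:
  k1 = f(0.000000, 1.240000) = 1.080000
  k2 = f(0.215000, 1.472200) = 0.794385
  k3 = f(0.215000, 1.410793) = 0.855792
  k4 = f(0.430000, 1.607991) = 0.500810
  y ← 1.240000 + (0.43/6)·(k1 + 2k2 + 2k3 + k4) = 1.589817
s=0.430000, y=1.589817:
  k1 = f(0.430000, 1.589817) = 0.518984
  k2 = f(0.645000, 1.701398) = 0.152513
  k3 = f(0.645000, 1.622607) = 0.231304
  k4 = f(0.860000, 1.689278) = -0.175623
  y ← 1.589817 + (0.43/6)·(k1 + 2k2 + 2k3 + k4) = 1.669438
y(0.86) ≈ 1.6694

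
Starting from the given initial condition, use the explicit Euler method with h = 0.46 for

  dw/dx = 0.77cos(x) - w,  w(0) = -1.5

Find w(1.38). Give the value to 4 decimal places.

Euler: w_{n+1} = w_n + h·f(x_n, w_n).
x=0.000000, w=-1.500000: f=2.270000 → w ← -1.500000 + 0.46·2.270000 = -0.455800
x=0.460000, w=-0.455800: f=1.145760 → w ← -0.455800 + 0.46·1.145760 = 0.071250
x=0.920000, w=0.071250: f=0.395232 → w ← 0.071250 + 0.46·0.395232 = 0.253056
w(1.38) ≈ 0.2531

0.2531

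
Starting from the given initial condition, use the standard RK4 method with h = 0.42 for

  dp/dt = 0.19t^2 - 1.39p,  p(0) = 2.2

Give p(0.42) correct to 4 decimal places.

1.2323

RK4: k1 = f(t_n, p_n); k2 = f(t_n + h/2, p_n + (h/2)·k1); k3 = f(t_n + h/2, p_n + (h/2)·k2); k4 = f(t_n + h, p_n + h·k3); p_{n+1} = p_n + (h/6)·(k1 + 2k2 + 2k3 + k4).
t=0.000000, p=2.200000:
  k1 = f(0.000000, 2.200000) = -3.058000
  k2 = f(0.210000, 1.557820) = -2.156991
  k3 = f(0.210000, 1.747032) = -2.419995
  k4 = f(0.420000, 1.183602) = -1.611691
  p ← 2.200000 + (0.42/6)·(k1 + 2k2 + 2k3 + k4) = 1.232344
p(0.42) ≈ 1.2323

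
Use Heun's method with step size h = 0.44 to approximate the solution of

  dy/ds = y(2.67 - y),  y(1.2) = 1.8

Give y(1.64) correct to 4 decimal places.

Heun: k1 = f(s_n, y_n); k2 = f(s_n + h, y_n + h·k1); y_{n+1} = y_n + (h/2)·(k1 + k2).
s=1.200000, y=1.800000:
  k1 = f(1.200000, 1.800000) = 1.566000
  k2 = f(1.640000, 2.489040) = 0.450417
  y ← 1.800000 + (0.44/2)·(1.566000 + 0.450417) = 2.243612
y(1.64) ≈ 2.2436

2.2436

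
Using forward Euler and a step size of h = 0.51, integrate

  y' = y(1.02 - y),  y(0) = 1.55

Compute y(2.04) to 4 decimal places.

Euler: y_{n+1} = y_n + h·f(t_n, y_n).
t=0.000000, y=1.550000: f=-0.821500 → y ← 1.550000 + 0.51·(-0.821500) = 1.131035
t=0.510000, y=1.131035: f=-0.125584 → y ← 1.131035 + 0.51·(-0.125584) = 1.066987
t=1.020000, y=1.066987: f=-0.050134 → y ← 1.066987 + 0.51·(-0.050134) = 1.041418
t=1.530000, y=1.041418: f=-0.022305 → y ← 1.041418 + 0.51·(-0.022305) = 1.030043
y(2.04) ≈ 1.0300

1.0300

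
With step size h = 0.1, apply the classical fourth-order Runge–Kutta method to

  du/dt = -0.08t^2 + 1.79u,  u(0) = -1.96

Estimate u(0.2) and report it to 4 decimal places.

RK4: k1 = f(t_n, u_n); k2 = f(t_n + h/2, u_n + (h/2)·k1); k3 = f(t_n + h/2, u_n + (h/2)·k2); k4 = f(t_n + h, u_n + h·k3); u_{n+1} = u_n + (h/6)·(k1 + 2k2 + 2k3 + k4).
t=0.000000, u=-1.960000:
  k1 = f(0.000000, -1.960000) = -3.508400
  k2 = f(0.050000, -2.135420) = -3.822602
  k3 = f(0.050000, -2.151130) = -3.850723
  k4 = f(0.100000, -2.345072) = -4.198479
  u ← -1.960000 + (0.1/6)·(k1 + 2k2 + 2k3 + k4) = -2.344225
t=0.100000, u=-2.344225:
  k1 = f(0.100000, -2.344225) = -4.196964
  k2 = f(0.150000, -2.554074) = -4.573592
  k3 = f(0.150000, -2.572905) = -4.607300
  k4 = f(0.200000, -2.804955) = -5.024070
  u ← -2.344225 + (0.1/6)·(k1 + 2k2 + 2k3 + k4) = -2.803939
u(0.2) ≈ -2.8039

-2.8039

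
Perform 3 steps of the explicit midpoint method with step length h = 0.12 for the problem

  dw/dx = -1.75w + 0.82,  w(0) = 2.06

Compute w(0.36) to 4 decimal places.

Midpoint: k1 = f(x_n, w_n); k2 = f(x_n + h/2, w_n + (h/2)·k1); w_{n+1} = w_n + h·k2.
x=0.000000, w=2.060000:
  k1 = f(0.000000, 2.060000) = -2.785000
  k2 = f(0.060000, 1.892900) = -2.492575
  w ← 2.060000 + 0.12·(-2.492575) = 1.760891
x=0.120000, w=1.760891:
  k1 = f(0.120000, 1.760891) = -2.261559
  k2 = f(0.180000, 1.625197) = -2.024096
  w ← 1.760891 + 0.12·(-2.024096) = 1.518000
x=0.240000, w=1.518000:
  k1 = f(0.240000, 1.518000) = -1.836499
  k2 = f(0.300000, 1.407810) = -1.643667
  w ← 1.518000 + 0.12·(-1.643667) = 1.320760
w(0.36) ≈ 1.3208

1.3208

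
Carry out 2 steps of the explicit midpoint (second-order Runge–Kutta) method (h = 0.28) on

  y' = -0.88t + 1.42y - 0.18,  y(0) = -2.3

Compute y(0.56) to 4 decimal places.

-5.3329

Midpoint: k1 = f(t_n, y_n); k2 = f(t_n + h/2, y_n + (h/2)·k1); y_{n+1} = y_n + h·k2.
t=0.000000, y=-2.300000:
  k1 = f(0.000000, -2.300000) = -3.446000
  k2 = f(0.140000, -2.782440) = -4.254265
  y ← -2.300000 + 0.28·(-4.254265) = -3.491194
t=0.280000, y=-3.491194:
  k1 = f(0.280000, -3.491194) = -5.383896
  k2 = f(0.420000, -4.244940) = -6.577414
  y ← -3.491194 + 0.28·(-6.577414) = -5.332870
y(0.56) ≈ -5.3329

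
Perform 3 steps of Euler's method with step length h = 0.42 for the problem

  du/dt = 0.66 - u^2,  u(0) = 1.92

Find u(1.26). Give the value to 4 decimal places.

0.7907

Euler: u_{n+1} = u_n + h·f(t_n, u_n).
t=0.000000, u=1.920000: f=-3.026400 → u ← 1.920000 + 0.42·(-3.026400) = 0.648912
t=0.420000, u=0.648912: f=0.238913 → u ← 0.648912 + 0.42·0.238913 = 0.749256
t=0.840000, u=0.749256: f=0.098616 → u ← 0.749256 + 0.42·0.098616 = 0.790674
u(1.26) ≈ 0.7907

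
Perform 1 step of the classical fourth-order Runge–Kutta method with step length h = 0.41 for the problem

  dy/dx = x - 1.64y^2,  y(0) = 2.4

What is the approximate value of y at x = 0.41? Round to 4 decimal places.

RK4: k1 = f(x_n, y_n); k2 = f(x_n + h/2, y_n + (h/2)·k1); k3 = f(x_n + h/2, y_n + (h/2)·k2); k4 = f(x_n + h, y_n + h·k3); y_{n+1} = y_n + (h/6)·(k1 + 2k2 + 2k3 + k4).
x=0.000000, y=2.400000:
  k1 = f(0.000000, 2.400000) = -9.446400
  k2 = f(0.205000, 0.463488) = -0.147307
  k3 = f(0.205000, 2.369802) = -9.005178
  k4 = f(0.410000, -1.292123) = -2.328114
  y ← 2.400000 + (0.41/6)·(k1 + 2k2 + 2k3 + k4) = 0.344569
y(0.41) ≈ 0.3446

0.3446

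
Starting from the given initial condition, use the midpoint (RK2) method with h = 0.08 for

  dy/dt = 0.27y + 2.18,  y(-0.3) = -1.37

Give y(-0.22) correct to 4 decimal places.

-1.2236

Midpoint: k1 = f(t_n, y_n); k2 = f(t_n + h/2, y_n + (h/2)·k1); y_{n+1} = y_n + h·k2.
t=-0.300000, y=-1.370000:
  k1 = f(-0.300000, -1.370000) = 1.810100
  k2 = f(-0.260000, -1.297596) = 1.829649
  y ← -1.370000 + 0.08·1.829649 = -1.223628
y(-0.22) ≈ -1.2236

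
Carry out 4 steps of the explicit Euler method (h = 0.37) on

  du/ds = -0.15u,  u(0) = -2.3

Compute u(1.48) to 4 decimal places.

-1.8304

Euler: u_{n+1} = u_n + h·f(s_n, u_n).
s=0.000000, u=-2.300000: f=0.345000 → u ← -2.300000 + 0.37·0.345000 = -2.172350
s=0.370000, u=-2.172350: f=0.325852 → u ← -2.172350 + 0.37·0.325852 = -2.051785
s=0.740000, u=-2.051785: f=0.307768 → u ← -2.051785 + 0.37·0.307768 = -1.937911
s=1.110000, u=-1.937911: f=0.290687 → u ← -1.937911 + 0.37·0.290687 = -1.830356
u(1.48) ≈ -1.8304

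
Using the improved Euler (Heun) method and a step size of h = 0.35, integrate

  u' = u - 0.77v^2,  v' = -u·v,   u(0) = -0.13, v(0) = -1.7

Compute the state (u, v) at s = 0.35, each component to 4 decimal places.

Heun on (u,v): k1 = f(s_n, state_n); k2 = f(s_n + h, state_n + h·k1); state_{n+1} = state_n + (h/2)·(k1 + k2).
0.000000: (-0.130000, -1.700000)
  k1 = (-2.355300, -0.221000)
  predictor → (-0.954355, -1.777350)
  k2 = (-3.386764, -1.696223)
  → (-1.134861, -2.035514)
(u(0.35), v(0.35)) ≈ (-1.1349, -2.0355)

-1.1349, -2.0355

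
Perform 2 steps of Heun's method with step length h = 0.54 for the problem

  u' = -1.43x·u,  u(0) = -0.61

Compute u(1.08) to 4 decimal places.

Heun: k1 = f(x_n, u_n); k2 = f(x_n + h, u_n + h·k1); u_{n+1} = u_n + (h/2)·(k1 + k2).
x=0.000000, u=-0.610000:
  k1 = f(0.000000, -0.610000) = 0.000000
  k2 = f(0.540000, -0.610000) = 0.471042
  u ← -0.610000 + (0.54/2)·(0.000000 + 0.471042) = -0.482819
x=0.540000, u=-0.482819:
  k1 = f(0.540000, -0.482819) = 0.372833
  k2 = f(1.080000, -0.281489) = 0.434732
  u ← -0.482819 + (0.54/2)·(0.372833 + 0.434732) = -0.264776
u(1.08) ≈ -0.2648

-0.2648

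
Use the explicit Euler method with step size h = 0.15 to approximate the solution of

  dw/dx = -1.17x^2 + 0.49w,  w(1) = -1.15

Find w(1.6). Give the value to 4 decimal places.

-2.6992

Euler: w_{n+1} = w_n + h·f(x_n, w_n).
x=1.000000, w=-1.150000: f=-1.733500 → w ← -1.150000 + 0.15·(-1.733500) = -1.410025
x=1.150000, w=-1.410025: f=-2.238237 → w ← -1.410025 + 0.15·(-2.238237) = -1.745761
x=1.300000, w=-1.745761: f=-2.832723 → w ← -1.745761 + 0.15·(-2.832723) = -2.170669
x=1.450000, w=-2.170669: f=-3.523553 → w ← -2.170669 + 0.15·(-3.523553) = -2.699202
w(1.6) ≈ -2.6992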